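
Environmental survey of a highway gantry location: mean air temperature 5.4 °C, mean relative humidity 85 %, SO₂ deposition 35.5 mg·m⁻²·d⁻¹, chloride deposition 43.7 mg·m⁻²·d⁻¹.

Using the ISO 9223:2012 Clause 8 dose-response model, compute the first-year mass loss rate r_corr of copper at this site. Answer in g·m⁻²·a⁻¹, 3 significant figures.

r_corr = 17.2 g·m⁻²·a⁻¹

copper: T≤10 °C ⇒ hinge +0.126·(5.4−10) = -0.5796
  sulphur-dioxide contribution → 1.131 μm/a
  chloride contribution → 0.7898 μm/a
  total first-year rate 1.921 μm/a
Convert to mass loss: 1.921 μm/a × 8.96 g/cm³ = 17.21 g·m⁻²·a⁻¹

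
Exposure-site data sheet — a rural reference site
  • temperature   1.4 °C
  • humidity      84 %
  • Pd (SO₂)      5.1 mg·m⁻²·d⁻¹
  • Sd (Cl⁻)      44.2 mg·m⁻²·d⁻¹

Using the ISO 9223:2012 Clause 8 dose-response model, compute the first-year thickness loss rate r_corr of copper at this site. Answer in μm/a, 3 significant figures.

copper: temperature factor f = +0.126·(-8.6) = -1.0836
  Pd branch = 0.0053·Pd^0.26·e^(0.059·RH+f) = 0.3891 μm/a
  Cl⁻ term: 0.01025·44.2^0.27·exp(0.036·84+0.049·1.4) = 0.6282
  sum: 0.3891 + 0.6282 → r_corr = 1.017 μm/a

r_corr = 1.02 μm/a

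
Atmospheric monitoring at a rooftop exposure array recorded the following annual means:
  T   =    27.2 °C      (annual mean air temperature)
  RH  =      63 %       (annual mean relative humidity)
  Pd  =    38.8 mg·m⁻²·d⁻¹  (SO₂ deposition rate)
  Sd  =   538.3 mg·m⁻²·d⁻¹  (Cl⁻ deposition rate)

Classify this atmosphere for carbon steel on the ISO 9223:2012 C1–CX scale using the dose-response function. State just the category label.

carbon steel: f(T) = -0.054·(T−10) [T>10 °C] = -0.9288
  Pd branch = 1.77·Pd^0.52·e^(0.02·RH+f) = 16.52 μm/a
  Cl⁻ term: 0.102·538.3^0.62·exp(0.033·63+0.04·27.2) = 119.5
  sum: 16.52 + 119.5 → r_corr = 136 μm/a
136 μm/a falls in (80, 200] for carbon steel → category C5

C5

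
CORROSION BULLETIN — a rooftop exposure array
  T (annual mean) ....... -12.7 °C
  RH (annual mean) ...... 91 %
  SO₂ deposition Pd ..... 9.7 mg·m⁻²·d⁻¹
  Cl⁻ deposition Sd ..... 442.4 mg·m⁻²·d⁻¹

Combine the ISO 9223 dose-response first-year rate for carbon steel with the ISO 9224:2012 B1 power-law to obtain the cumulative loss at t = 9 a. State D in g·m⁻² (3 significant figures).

carbon steel: temperature factor f = +0.150·(-22.7) = -3.4050
  Pd branch = 1.77·Pd^0.52·e^(0.02·RH+f) = 1.182 μm/a
  Cl⁻ term: 0.102·442.4^0.62·exp(0.033·91+0.04·-12.7) = 54.02
  sum: 1.182 + 54.02 → r_corr = 55.2 μm/a
ISO 9224: D(t) = r_corr · t^b with b = 0.523 (carbon steel, B1)
  D(9) = 55.2 × 9^0.523 = 55.2 × 3.156 = 174.2 μm
  Mass loss = 174.2 μm × 7.85 g/cm³ = 1367 g·m⁻²

D(9) = 1.37e+03 g·m⁻²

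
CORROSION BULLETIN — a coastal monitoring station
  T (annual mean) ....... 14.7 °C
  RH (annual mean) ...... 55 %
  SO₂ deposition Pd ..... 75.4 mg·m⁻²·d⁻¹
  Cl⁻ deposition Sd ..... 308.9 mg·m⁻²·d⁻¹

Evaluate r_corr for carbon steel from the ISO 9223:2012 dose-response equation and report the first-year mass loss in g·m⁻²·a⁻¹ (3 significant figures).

carbon steel: f(T) = -0.054·(T−10) [T>10 °C] = -0.2538
  Pd branch = 1.77·Pd^0.52·e^(0.02·RH+f) = 39.06 μm/a
  Sd branch = 0.102·Sd^0.62·e^(0.033·RH+0.04·T) = 39.44 μm/a
  sum: 39.06 + 39.44 → r_corr = 78.49 μm/a
Convert to mass loss: 78.49 μm/a × 7.85 g/cm³ = 616.2 g·m⁻²·a⁻¹

r_corr = 616 g·m⁻²·a⁻¹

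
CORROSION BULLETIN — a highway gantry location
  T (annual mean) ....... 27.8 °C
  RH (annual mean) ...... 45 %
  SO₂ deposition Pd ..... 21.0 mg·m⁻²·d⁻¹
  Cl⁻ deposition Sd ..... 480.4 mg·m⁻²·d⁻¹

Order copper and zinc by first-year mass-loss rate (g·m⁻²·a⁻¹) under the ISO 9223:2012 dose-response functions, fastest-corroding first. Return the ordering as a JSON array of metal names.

copper: temperature factor f = -0.080·(17.8) = -1.4240
  sulphur-dioxide contribution → 0.04006 μm/a
  chloride contribution → 1.071 μm/a
  total first-year rate 1.111 μm/a
  mass loss = 1.111 μm/a × 8.96 g/cm³ = 9.958 g·m⁻²·a⁻¹
zinc: T>10 °C ⇒ hinge -0.071·(27.8−10) = -1.2638
  sulphur-dioxide contribution → 0.1103 μm/a
  chloride contribution → 8.998 μm/a
  total first-year rate 9.108 μm/a
  mass loss = 9.108 μm/a × 7.14 g/cm³ = 65.03 g·m⁻²·a⁻¹
Ordering by g·m⁻²·a⁻¹: zinc (65) > copper (9.96)

["zinc", "copper"]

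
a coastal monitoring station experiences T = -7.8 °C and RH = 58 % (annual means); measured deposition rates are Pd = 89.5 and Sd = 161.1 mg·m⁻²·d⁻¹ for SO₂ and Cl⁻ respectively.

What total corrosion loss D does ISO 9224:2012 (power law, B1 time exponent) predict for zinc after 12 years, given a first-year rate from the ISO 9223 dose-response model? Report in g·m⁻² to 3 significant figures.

zinc: T≤10 °C ⇒ hinge +0.038·(-7.8−10) = -0.6764
  Pd branch = 0.0129·Pd^0.44·e^(0.046·RH+f) = 0.6829 μm/a
  Sd branch = 0.0175·Sd^0.57·e^(0.008·RH+0.085·T) = 0.2598 μm/a
  sum: 0.6829 + 0.2598 → r_corr = 0.9427 μm/a
Long-term exponent b (ISO 9224 Table 2, B1) = 0.813
  D(12) = 0.9427 × 12^0.813 = 0.9427 × 7.54 = 7.108 μm
  Mass loss = 7.108 μm × 7.14 g/cm³ = 50.75 g·m⁻²

D(12) = 50.7 g·m⁻²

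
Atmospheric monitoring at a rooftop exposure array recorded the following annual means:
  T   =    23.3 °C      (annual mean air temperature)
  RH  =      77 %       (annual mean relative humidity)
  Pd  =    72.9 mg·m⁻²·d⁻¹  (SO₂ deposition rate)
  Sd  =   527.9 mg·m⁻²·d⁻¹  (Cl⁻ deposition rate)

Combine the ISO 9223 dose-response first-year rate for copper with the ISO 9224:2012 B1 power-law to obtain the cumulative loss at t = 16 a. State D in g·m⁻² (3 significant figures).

D(16) = 189 g·m⁻²

copper: T>10 °C ⇒ hinge -0.080·(23.3−10) = -1.0640
  Pd branch = 0.0053·Pd^0.26·e^(0.059·RH+f) = 0.5242 μm/a
  Sd branch = 0.01025·Sd^0.27·e^(0.036·RH+0.049·T) = 2.789 μm/a
  sum: 0.5242 + 2.789 → r_corr = 3.314 μm/a
ISO 9224: D(t) = r_corr · t^b with b = 0.667 (copper, B1)
  D(16) = 3.314 × 16^0.667 = 3.314 × 6.355 = 21.06 μm
  Mass loss = 21.06 μm × 8.96 g/cm³ = 188.7 g·m⁻²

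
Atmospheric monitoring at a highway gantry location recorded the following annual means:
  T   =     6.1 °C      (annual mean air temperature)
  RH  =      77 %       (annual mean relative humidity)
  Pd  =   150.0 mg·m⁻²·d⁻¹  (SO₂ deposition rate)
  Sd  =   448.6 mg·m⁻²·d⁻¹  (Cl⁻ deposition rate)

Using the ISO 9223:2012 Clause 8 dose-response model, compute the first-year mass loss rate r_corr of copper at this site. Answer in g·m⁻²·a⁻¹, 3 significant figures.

copper: temperature factor f = +0.126·(-3.9) = -0.4914
  SO₂ term: 0.0053·150.0^0.26·exp(0.059·77-0.4914) = 1.121
  Sd branch = 0.01025·Sd^0.27·e^(0.036·RH+0.049·T) = 1.149 μm/a
  sum: 1.121 + 1.149 → r_corr = 2.27 μm/a
Convert to mass loss: 2.27 μm/a × 8.96 g/cm³ = 20.34 g·m⁻²·a⁻¹

r_corr = 20.3 g·m⁻²·a⁻¹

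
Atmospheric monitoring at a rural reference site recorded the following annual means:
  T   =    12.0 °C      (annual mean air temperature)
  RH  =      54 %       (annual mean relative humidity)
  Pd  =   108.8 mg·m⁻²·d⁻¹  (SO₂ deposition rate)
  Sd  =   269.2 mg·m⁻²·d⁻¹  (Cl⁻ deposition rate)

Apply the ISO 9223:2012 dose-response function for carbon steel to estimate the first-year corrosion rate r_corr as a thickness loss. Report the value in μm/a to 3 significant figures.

carbon steel: temperature factor f = -0.054·(2.0) = -0.1080
  SO₂ term: 1.77·108.8^0.52·exp(0.02·54-0.1080) = 53.6
  Sd branch = 0.102·Sd^0.62·e^(0.033·RH+0.04·T) = 31.45 μm/a
  sum: 53.6 + 31.45 → r_corr = 85.05 μm/a

r_corr = 85.0 μm/a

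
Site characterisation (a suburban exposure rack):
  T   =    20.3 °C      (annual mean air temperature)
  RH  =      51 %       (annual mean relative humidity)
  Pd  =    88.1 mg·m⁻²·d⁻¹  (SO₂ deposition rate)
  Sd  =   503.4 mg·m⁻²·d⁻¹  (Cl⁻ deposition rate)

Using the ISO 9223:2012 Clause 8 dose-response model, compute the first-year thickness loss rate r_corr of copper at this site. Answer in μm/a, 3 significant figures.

copper: T>10 °C ⇒ hinge -0.080·(20.3−10) = -0.8240
  Pd branch = 0.0053·Pd^0.26·e^(0.059·RH+f) = 0.151 μm/a
  Sd branch = 0.01025·Sd^0.27·e^(0.036·RH+0.049·T) = 0.9324 μm/a
  r_corr = 0.151 + 0.9324 = 1.083 μm/a

r_corr = 1.08 μm/a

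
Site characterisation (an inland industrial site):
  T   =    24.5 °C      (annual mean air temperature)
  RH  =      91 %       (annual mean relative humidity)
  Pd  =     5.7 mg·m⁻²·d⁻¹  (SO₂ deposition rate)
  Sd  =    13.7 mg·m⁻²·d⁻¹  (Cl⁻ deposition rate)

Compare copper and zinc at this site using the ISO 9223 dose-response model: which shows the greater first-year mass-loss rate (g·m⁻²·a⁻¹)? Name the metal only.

copper: f(T) = -0.080·(T−10) [T>10 °C] = -1.1600
  Pd branch = 0.0053·Pd^0.26·e^(0.059·RH+f) = 0.5607 μm/a
  Sd branch = 0.01025·Sd^0.27·e^(0.036·RH+0.049·T) = 1.827 μm/a
  sum: 0.5607 + 1.827 → r_corr = 2.388 μm/a
  mass loss = 2.388 μm/a × 8.96 g/cm³ = 21.39 g·m⁻²·a⁻¹
zinc: temperature factor f = -0.071·(14.5) = -1.0295
  SO₂ term: 0.0129·5.7^0.44·exp(0.046·91-1.0295) = 0.6517
  Sd branch = 0.0175·Sd^0.57·e^(0.008·RH+0.085·T) = 1.293 μm/a
  sum: 0.6517 + 1.293 → r_corr = 1.945 μm/a
  mass loss = 1.945 μm/a × 7.14 g/cm³ = 13.88 g·m⁻²·a⁻¹
Ordering by g·m⁻²·a⁻¹: copper (21.4) > zinc (13.9)

copper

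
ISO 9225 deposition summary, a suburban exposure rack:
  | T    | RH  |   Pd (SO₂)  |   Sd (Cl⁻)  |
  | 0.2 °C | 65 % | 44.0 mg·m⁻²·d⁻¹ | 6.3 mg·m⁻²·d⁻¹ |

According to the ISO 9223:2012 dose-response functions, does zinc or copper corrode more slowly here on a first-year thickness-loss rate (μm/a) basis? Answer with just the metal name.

zinc: temperature factor f = +0.038·(-9.8) = -0.3724
  SO₂ term: 0.0129·44.0^0.44·exp(0.046·65-0.3724) = 0.9344
  Cl⁻ term: 0.0175·6.3^0.57·exp(0.008·65+0.085·0.2) = 0.08548
  r_corr = 0.9344 + 0.08548 = 1.02 μm/a
copper: T≤10 °C ⇒ hinge +0.126·(0.2−10) = -1.2348
  SO₂ term: 0.0053·44.0^0.26·exp(0.059·65-1.2348) = 0.1909
  Sd branch = 0.01025·Sd^0.27·e^(0.036·RH+0.049·T) = 0.1766 μm/a
  sum: 0.1909 + 0.1766 → r_corr = 0.3675 μm/a
Ordering by μm/a: zinc (1.02) > copper (0.368)

copper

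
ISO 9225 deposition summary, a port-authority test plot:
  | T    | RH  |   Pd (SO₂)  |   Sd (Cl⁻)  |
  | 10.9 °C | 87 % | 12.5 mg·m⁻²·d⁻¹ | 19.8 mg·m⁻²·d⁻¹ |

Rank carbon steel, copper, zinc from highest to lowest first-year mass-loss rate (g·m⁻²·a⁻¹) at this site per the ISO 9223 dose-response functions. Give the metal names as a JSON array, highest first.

carbon steel: T>10 °C ⇒ hinge -0.054·(10.9−10) = -0.0486
  sulphur-dioxide contribution → 35.72 μm/a
  chloride contribution → 17.73 μm/a
  ⇒ r_corr(carbon steel) = 53.45 μm/a
  mass loss = 53.45 μm/a × 7.85 g/cm³ = 419.6 g·m⁻²·a⁻¹
copper: temperature factor f = -0.080·(0.9) = -0.0720
  sulphur-dioxide contribution → 1.612 μm/a
  chloride contribution → 0.8974 μm/a
  total first-year rate 2.51 μm/a
  mass loss = 2.51 μm/a × 8.96 g/cm³ = 22.49 g·m⁻²·a⁻¹
zinc: f(T) = -0.071·(T−10) [T>10 °C] = -0.0639
  sulphur-dioxide contribution → 2.012 μm/a
  chloride contribution → 0.4862 μm/a
  total first-year rate 2.498 μm/a
  mass loss = 2.498 μm/a × 7.14 g/cm³ = 17.83 g·m⁻²·a⁻¹
Ordering by g·m⁻²·a⁻¹: carbon steel (420) > copper (22.5) > zinc (17.8)

["carbon steel", "copper", "zinc"]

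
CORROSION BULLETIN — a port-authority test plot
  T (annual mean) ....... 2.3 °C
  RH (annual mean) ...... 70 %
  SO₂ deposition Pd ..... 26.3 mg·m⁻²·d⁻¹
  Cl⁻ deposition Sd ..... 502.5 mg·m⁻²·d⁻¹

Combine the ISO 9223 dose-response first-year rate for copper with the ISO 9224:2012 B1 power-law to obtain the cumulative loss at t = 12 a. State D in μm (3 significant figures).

D(12) = 5.54 μm

copper: temperature factor f = +0.126·(-7.7) = -0.9702
  sulphur-dioxide contribution → 0.2922 μm/a
  chloride contribution → 0.7645 μm/a
  ⇒ r_corr(copper) = 1.057 μm/a
Long-term exponent b (ISO 9224 Table 2, B1) = 0.667
  D(12) = 1.057 × 12^0.667 = 1.057 × 5.246 = 5.544 μm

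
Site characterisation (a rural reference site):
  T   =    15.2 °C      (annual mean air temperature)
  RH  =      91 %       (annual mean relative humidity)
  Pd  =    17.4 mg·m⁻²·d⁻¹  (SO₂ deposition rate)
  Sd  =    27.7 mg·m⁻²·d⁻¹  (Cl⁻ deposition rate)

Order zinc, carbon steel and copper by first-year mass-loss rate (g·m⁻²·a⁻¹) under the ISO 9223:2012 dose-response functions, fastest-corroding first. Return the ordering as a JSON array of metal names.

["carbon steel", "copper", "zinc"]

zinc: temperature factor f = -0.071·(5.2) = -0.3692
  sulphur-dioxide contribution → 2.061 μm/a
  chloride contribution → 0.876 μm/a
  total first-year rate 2.937 μm/a
  mass loss = 2.937 μm/a × 7.14 g/cm³ = 20.97 g·m⁻²·a⁻¹
carbon steel: f(T) = -0.054·(T−10) [T>10 °C] = -0.2808
  sulphur-dioxide contribution → 36.44 μm/a
  chloride contribution → 29.59 μm/a
  ⇒ r_corr(carbon steel) = 66.03 μm/a
  mass loss = 66.03 μm/a × 7.85 g/cm³ = 518.3 g·m⁻²·a⁻¹
copper: T>10 °C ⇒ hinge -0.080·(15.2−10) = -0.4160
  sulphur-dioxide contribution → 1.577 μm/a
  chloride contribution → 1.401 μm/a
  ⇒ r_corr(copper) = 2.978 μm/a
  mass loss = 2.978 μm/a × 8.96 g/cm³ = 26.68 g·m⁻²·a⁻¹
Ordering by g·m⁻²·a⁻¹: carbon steel (518) > copper (26.7) > zinc (21)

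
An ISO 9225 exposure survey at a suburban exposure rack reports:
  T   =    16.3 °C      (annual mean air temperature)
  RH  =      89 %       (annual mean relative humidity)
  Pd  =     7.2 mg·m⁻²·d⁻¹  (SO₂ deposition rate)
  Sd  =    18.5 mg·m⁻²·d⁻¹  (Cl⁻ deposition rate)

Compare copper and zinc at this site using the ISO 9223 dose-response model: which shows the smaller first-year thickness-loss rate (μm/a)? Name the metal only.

copper: T>10 °C ⇒ hinge -0.080·(16.3−10) = -0.5040
  sulphur-dioxide contribution → 1.02 μm/a
  chloride contribution → 1.234 μm/a
  ⇒ r_corr(copper) = 2.254 μm/a
zinc: T>10 °C ⇒ hinge -0.071·(16.3−10) = -0.4473
  sulphur-dioxide contribution → 1.179 μm/a
  chloride contribution → 0.7521 μm/a
  ⇒ r_corr(zinc) = 1.931 μm/a
Ordering by μm/a: copper (2.25) > zinc (1.93)

zinc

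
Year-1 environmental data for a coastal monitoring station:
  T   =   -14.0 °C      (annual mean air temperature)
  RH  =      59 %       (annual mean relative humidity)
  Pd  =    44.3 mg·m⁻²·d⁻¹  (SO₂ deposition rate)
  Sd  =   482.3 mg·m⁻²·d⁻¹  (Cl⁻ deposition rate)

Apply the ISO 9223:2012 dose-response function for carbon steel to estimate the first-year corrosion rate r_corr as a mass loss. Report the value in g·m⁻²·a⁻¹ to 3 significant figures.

r_corr = 157 g·m⁻²·a⁻¹

carbon steel: T≤10 °C ⇒ hinge +0.150·(-14.0−10) = -3.6000
  sulphur-dioxide contribution → 1.13 μm/a
  chloride contribution → 18.82 μm/a
  ⇒ r_corr(carbon steel) = 19.95 μm/a
Convert to mass loss: 19.95 μm/a × 7.85 g/cm³ = 156.6 g·m⁻²·a⁻¹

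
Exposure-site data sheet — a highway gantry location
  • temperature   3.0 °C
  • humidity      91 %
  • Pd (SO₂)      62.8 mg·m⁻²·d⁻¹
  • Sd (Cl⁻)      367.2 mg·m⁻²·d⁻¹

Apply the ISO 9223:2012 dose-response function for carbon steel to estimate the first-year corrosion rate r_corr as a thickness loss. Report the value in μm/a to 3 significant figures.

carbon steel: f(T) = +0.150·(T−10) [T≤10 °C] = -1.0500
  sulphur-dioxide contribution → 32.91 μm/a
  chloride contribution → 90.19 μm/a
  total first-year rate 123.1 μm/a

r_corr = 123 μm/a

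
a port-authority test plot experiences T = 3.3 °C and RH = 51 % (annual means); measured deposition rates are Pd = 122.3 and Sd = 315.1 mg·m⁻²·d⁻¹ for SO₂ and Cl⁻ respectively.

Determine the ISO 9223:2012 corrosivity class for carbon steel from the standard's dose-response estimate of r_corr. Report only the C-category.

carbon steel: f(T) = +0.150·(T−10) [T≤10 °C] = -1.0050
  SO₂ term: 1.77·122.3^0.52·exp(0.02·51-1.0050) = 21.88
  Sd branch = 0.102·Sd^0.62·e^(0.033·RH+0.04·T) = 22.18 μm/a
  sum: 21.88 + 22.18 → r_corr = 44.05 μm/a
ISO 9223 Table 2 (carbon steel): 25 < 44.1 ≤ 50 μm/a ⇒ C3

C3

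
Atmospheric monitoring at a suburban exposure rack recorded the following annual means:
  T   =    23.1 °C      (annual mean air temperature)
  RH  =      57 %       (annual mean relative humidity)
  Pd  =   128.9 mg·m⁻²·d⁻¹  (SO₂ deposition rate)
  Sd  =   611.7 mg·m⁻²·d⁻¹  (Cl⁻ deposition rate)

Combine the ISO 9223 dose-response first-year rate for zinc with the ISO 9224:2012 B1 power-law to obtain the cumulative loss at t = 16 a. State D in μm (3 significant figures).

D(16) = 78.3 μm

zinc: f(T) = -0.071·(T−10) [T>10 °C] = -0.9301
  SO₂ term: 0.0129·128.9^0.44·exp(0.046·57-0.9301) = 0.5941
  Cl⁻ term: 0.0175·611.7^0.57·exp(0.008·57+0.085·23.1) = 7.623
  sum: 0.5941 + 7.623 → r_corr = 8.217 μm/a
ISO 9224: D(t) = r_corr · t^b with b = 0.813 (zinc, B1)
  D(16) = 8.217 × 16^0.813 = 8.217 × 9.527 = 78.29 μm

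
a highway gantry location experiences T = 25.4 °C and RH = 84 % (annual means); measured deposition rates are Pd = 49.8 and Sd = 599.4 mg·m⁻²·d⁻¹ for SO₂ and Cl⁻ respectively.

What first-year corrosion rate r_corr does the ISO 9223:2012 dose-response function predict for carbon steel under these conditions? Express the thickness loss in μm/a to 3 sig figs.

r_corr = 269 μm/a

carbon steel: T>10 °C ⇒ hinge -0.054·(25.4−10) = -0.8316
  Pd branch = 1.77·Pd^0.52·e^(0.02·RH+f) = 31.55 μm/a
  Sd branch = 0.102·Sd^0.62·e^(0.033·RH+0.04·T) = 237.6 μm/a
  r_corr = 31.55 + 237.6 = 269.2 μm/a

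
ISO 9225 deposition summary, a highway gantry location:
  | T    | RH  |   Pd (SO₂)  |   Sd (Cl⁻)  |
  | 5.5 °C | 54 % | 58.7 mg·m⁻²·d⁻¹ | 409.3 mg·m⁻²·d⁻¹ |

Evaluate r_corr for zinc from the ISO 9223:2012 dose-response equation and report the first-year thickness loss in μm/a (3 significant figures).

r_corr = 2.11 μm/a

zinc: temperature factor f = +0.038·(-4.5) = -0.1710
  SO₂ term: 0.0129·58.7^0.44·exp(0.046·54-0.1710) = 0.7822
  Cl⁻ term: 0.0175·409.3^0.57·exp(0.008·54+0.085·5.5) = 1.326
  sum: 0.7822 + 1.326 → r_corr = 2.108 μm/a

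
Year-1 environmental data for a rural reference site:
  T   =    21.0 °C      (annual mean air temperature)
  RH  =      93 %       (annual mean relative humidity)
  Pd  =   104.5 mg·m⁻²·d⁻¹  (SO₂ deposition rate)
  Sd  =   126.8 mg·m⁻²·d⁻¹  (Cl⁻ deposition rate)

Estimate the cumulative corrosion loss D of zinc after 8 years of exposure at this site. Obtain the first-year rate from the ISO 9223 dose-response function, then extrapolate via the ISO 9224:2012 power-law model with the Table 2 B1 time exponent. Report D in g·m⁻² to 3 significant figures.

zinc: T>10 °C ⇒ hinge -0.071·(21.0−10) = -0.7810
  Pd branch = 0.0129·Pd^0.44·e^(0.046·RH+f) = 3.294 μm/a
  Cl⁻ term: 0.0175·126.8^0.57·exp(0.008·93+0.085·21.0) = 3.469
  r_corr = 3.294 + 3.469 = 6.763 μm/a
Long-term exponent b (ISO 9224 Table 2, B1) = 0.813
  D(8) = 6.763 × 8^0.813 = 6.763 × 5.423 = 36.67 μm
  Mass loss = 36.67 μm × 7.14 g/cm³ = 261.8 g·m⁻²

D(8) = 262 g·m⁻²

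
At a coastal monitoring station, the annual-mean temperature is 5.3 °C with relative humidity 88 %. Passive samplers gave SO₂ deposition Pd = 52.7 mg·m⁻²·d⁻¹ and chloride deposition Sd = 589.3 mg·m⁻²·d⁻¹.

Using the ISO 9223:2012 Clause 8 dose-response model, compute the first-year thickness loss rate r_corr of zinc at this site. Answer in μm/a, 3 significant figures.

r_corr = 5.64 μm/a

zinc: f(T) = +0.038·(T−10) [T≤10 °C] = -0.1786
  SO₂ term: 0.0129·52.7^0.44·exp(0.046·88-0.1786) = 3.537
  Cl⁻ term: 0.0175·589.3^0.57·exp(0.008·88+0.085·5.3) = 2.106
  r_corr = 3.537 + 2.106 = 5.643 μm/a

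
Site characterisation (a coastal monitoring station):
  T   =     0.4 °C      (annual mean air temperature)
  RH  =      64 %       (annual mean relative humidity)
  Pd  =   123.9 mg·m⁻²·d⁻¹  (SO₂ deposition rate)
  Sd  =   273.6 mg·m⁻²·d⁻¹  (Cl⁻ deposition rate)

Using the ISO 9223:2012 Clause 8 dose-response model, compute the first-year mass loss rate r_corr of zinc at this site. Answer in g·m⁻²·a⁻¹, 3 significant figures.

r_corr = 15.4 g·m⁻²·a⁻¹

zinc: T≤10 °C ⇒ hinge +0.038·(0.4−10) = -0.3648
  SO₂ term: 0.0129·123.9^0.44·exp(0.046·64-0.3648) = 1.418
  Cl⁻ term: 0.0175·273.6^0.57·exp(0.008·64+0.085·0.4) = 0.7401
  sum: 1.418 + 0.7401 → r_corr = 2.158 μm/a
Convert to mass loss: 2.158 μm/a × 7.14 g/cm³ = 15.41 g·m⁻²·a⁻¹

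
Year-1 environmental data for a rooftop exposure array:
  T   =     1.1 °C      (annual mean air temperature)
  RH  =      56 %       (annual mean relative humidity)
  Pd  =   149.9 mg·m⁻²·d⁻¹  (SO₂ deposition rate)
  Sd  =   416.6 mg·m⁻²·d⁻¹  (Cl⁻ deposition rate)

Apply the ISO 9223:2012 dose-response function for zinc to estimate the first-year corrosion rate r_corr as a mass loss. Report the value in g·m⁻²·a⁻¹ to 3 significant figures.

r_corr = 14.5 g·m⁻²·a⁻¹

zinc: temperature factor f = +0.038·(-8.9) = -0.3382
  SO₂ term: 0.0129·149.9^0.44·exp(0.046·56-0.3382) = 1.096
  Cl⁻ term: 0.0175·416.6^0.57·exp(0.008·56+0.085·1.1) = 0.9364
  r_corr = 1.096 + 0.9364 = 2.032 μm/a
Convert to mass loss: 2.032 μm/a × 7.14 g/cm³ = 14.51 g·m⁻²·a⁻¹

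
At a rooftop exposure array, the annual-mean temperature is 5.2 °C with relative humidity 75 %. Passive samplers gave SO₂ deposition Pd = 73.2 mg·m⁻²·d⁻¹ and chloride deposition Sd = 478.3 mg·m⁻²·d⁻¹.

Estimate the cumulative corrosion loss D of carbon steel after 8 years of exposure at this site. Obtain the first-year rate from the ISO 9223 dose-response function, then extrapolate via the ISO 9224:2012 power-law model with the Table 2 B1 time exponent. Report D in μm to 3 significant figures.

carbon steel: temperature factor f = +0.150·(-4.8) = -0.7200
  sulphur-dioxide contribution → 36 μm/a
  chloride contribution → 68.43 μm/a
  ⇒ r_corr(carbon steel) = 104.4 μm/a
Power-law: D(8) = r_corr · 8^0.523
  D(8) = 104.4 × 8^0.523 = 104.4 × 2.967 = 309.8 μm

D(8) = 310 μm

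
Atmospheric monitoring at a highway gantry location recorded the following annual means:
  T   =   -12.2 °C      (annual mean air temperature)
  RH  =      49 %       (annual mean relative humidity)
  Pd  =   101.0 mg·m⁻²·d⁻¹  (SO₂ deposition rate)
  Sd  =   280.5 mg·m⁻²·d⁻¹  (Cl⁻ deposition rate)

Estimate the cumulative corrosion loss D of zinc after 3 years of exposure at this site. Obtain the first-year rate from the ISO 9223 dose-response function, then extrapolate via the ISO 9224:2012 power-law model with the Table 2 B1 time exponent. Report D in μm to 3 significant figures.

D(3) = 1.54 μm

zinc: temperature factor f = +0.038·(-22.2) = -0.8436
  Pd branch = 0.0129·Pd^0.44·e^(0.046·RH+f) = 0.4027 μm/a
  Sd branch = 0.0175·Sd^0.57·e^(0.008·RH+0.085·T) = 0.2282 μm/a
  sum: 0.4027 + 0.2282 → r_corr = 0.6309 μm/a
Power-law: D(3) = r_corr · 3^0.813
  D(3) = 0.6309 × 3^0.813 = 0.6309 × 2.443 = 1.541 μm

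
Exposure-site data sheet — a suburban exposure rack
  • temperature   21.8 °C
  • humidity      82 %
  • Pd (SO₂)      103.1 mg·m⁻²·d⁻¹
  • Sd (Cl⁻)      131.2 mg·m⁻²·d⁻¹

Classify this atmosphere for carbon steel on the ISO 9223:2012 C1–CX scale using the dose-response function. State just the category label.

carbon steel: f(T) = -0.054·(T−10) [T>10 °C] = -0.6372
  SO₂ term: 1.77·103.1^0.52·exp(0.02·82-0.6372) = 53.75
  Sd branch = 0.102·Sd^0.62·e^(0.033·RH+0.04·T) = 75.1 μm/a
  r_corr = 53.75 + 75.1 = 128.8 μm/a
129 μm/a falls in (80, 200] for carbon steel → category C5

C5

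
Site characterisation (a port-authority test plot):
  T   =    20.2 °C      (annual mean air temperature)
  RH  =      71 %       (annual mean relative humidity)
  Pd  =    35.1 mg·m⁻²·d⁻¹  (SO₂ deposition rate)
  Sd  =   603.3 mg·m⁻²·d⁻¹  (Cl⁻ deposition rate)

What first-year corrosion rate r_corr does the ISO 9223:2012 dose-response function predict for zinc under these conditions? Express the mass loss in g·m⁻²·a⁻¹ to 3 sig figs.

r_corr = 52.8 g·m⁻²·a⁻¹

zinc: T>10 °C ⇒ hinge -0.071·(20.2−10) = -0.7242
  Pd branch = 0.0129·Pd^0.44·e^(0.046·RH+f) = 0.7842 μm/a
  Cl⁻ term: 0.0175·603.3^0.57·exp(0.008·71+0.085·20.2) = 6.612
  sum: 0.7842 + 6.612 → r_corr = 7.396 μm/a
Convert to mass loss: 7.396 μm/a × 7.14 g/cm³ = 52.81 g·m⁻²·a⁻¹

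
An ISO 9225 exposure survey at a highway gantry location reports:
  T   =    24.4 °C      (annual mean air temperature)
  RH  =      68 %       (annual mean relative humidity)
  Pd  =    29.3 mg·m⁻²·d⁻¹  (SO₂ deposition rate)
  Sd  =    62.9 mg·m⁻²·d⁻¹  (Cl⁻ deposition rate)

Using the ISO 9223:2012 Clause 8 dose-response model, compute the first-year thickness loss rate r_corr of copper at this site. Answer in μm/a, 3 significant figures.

copper: temperature factor f = -0.080·(14.4) = -1.1520
  Pd branch = 0.0053·Pd^0.26·e^(0.059·RH+f) = 0.2227 μm/a
  Sd branch = 0.01025·Sd^0.27·e^(0.036·RH+0.049·T) = 1.199 μm/a
  r_corr = 0.2227 + 1.199 = 1.422 μm/a

r_corr = 1.42 μm/a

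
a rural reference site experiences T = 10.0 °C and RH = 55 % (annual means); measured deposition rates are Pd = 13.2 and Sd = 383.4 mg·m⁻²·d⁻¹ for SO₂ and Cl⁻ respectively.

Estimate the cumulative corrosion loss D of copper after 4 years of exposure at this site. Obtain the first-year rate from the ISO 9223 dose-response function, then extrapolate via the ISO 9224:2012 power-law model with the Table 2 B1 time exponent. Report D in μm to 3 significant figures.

D(4) = 2.19 μm

copper: T≤10 °C ⇒ hinge +0.126·(10.0−10) = +0.0000
  SO₂ term: 0.0053·13.2^0.26·exp(0.059·55+0.0000) = 0.266
  Cl⁻ term: 0.01025·383.4^0.27·exp(0.036·55+0.049·10.0) = 0.604
  r_corr = 0.266 + 0.604 = 0.87 μm/a
ISO 9224: D(t) = r_corr · t^b with b = 0.667 (copper, B1)
  D(4) = 0.87 × 4^0.667 = 0.87 × 2.521 = 2.193 μm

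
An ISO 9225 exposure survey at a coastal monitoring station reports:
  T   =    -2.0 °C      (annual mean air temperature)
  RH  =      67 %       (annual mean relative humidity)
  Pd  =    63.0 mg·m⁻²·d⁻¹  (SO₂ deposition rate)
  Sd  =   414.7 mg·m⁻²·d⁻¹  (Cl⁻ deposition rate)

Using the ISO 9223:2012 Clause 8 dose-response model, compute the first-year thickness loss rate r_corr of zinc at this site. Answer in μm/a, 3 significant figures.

r_corr = 1.89 μm/a

zinc: f(T) = +0.038·(T−10) [T≤10 °C] = -0.4560
  SO₂ term: 0.0129·63.0^0.44·exp(0.046·67-0.4560) = 1.103
  Cl⁻ term: 0.0175·414.7^0.57·exp(0.008·67+0.085·-2.0) = 0.7836
  sum: 1.103 + 0.7836 → r_corr = 1.887 μm/a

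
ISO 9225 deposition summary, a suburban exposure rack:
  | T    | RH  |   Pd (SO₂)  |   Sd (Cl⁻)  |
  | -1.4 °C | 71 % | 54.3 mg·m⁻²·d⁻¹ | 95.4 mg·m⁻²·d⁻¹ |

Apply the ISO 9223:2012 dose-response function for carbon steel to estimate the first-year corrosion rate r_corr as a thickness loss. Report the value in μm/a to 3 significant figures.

carbon steel: f(T) = +0.150·(T−10) [T≤10 °C] = -1.7100
  Pd branch = 1.77·Pd^0.52·e^(0.02·RH+f) = 10.57 μm/a
  Sd branch = 0.102·Sd^0.62·e^(0.033·RH+0.04·T) = 16.95 μm/a
  r_corr = 10.57 + 16.95 = 27.52 μm/a

r_corr = 27.5 μm/a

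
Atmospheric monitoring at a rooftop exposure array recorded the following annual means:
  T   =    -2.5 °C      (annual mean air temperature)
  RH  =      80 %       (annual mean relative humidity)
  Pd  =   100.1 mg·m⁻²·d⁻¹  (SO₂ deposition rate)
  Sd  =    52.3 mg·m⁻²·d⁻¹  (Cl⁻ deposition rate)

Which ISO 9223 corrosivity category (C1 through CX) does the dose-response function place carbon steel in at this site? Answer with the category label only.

carbon steel: T≤10 °C ⇒ hinge +0.150·(-2.5−10) = -1.8750
  Pd branch = 1.77·Pd^0.52·e^(0.02·RH+f) = 14.75 μm/a
  Cl⁻ term: 0.102·52.3^0.62·exp(0.033·80+0.04·-2.5) = 15.04
  sum: 14.75 + 15.04 → r_corr = 29.79 μm/a
ISO 9223 Table 2 (carbon steel): 25 < 29.8 ≤ 50 μm/a ⇒ C3

C3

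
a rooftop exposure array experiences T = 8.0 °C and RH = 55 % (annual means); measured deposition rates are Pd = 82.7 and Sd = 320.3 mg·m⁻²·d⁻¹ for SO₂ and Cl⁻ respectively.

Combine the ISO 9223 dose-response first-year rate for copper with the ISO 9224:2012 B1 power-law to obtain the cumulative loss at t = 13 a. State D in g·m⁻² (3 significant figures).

D(13) = 42.4 g·m⁻²

copper: temperature factor f = +0.126·(-2.0) = -0.2520
  Pd branch = 0.0053·Pd^0.26·e^(0.059·RH+f) = 0.3332 μm/a
  Sd branch = 0.01025·Sd^0.27·e^(0.036·RH+0.049·T) = 0.5216 μm/a
  sum: 0.3332 + 0.5216 → r_corr = 0.8548 μm/a
Long-term exponent b (ISO 9224 Table 2, B1) = 0.667
  D(13) = 0.8548 × 13^0.667 = 0.8548 × 5.534 = 4.73 μm
  Mass loss = 4.73 μm × 8.96 g/cm³ = 42.38 g·m⁻²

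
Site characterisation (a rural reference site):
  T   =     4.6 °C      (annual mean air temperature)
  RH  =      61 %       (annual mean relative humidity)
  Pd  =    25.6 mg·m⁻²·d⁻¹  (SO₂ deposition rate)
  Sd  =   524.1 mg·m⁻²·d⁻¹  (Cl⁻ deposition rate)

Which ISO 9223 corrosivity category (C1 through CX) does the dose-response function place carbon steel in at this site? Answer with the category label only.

carbon steel: f(T) = +0.150·(T−10) [T≤10 °C] = -0.8100
  Pd branch = 1.77·Pd^0.52·e^(0.02·RH+f) = 14.4 μm/a
  Cl⁻ term: 0.102·524.1^0.62·exp(0.033·61+0.04·4.6) = 44.54
  r_corr = 14.4 + 44.54 = 58.94 μm/a
ISO 9223 Table 2 (carbon steel): 50 < 58.9 ≤ 80 μm/a ⇒ C4

C4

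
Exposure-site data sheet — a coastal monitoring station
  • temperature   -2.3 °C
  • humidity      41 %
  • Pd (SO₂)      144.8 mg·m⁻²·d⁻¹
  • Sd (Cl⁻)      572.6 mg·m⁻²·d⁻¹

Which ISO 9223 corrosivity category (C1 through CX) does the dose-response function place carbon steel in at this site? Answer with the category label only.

C3

carbon steel: T≤10 °C ⇒ hinge +0.150·(-2.3−10) = -1.8450
  Pd branch = 1.77·Pd^0.52·e^(0.02·RH+f) = 8.442 μm/a
  Sd branch = 0.102·Sd^0.62·e^(0.033·RH+0.04·T) = 18.45 μm/a
  sum: 8.442 + 18.45 → r_corr = 26.9 μm/a
Category bounds: 25…50 μm/a bracket r_corr ⇒ C3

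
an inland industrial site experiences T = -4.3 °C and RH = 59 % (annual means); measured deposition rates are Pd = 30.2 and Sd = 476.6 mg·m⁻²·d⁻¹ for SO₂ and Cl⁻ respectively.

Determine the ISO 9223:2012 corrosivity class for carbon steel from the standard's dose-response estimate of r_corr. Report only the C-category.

carbon steel: f(T) = +0.150·(T−10) [T≤10 °C] = -2.1450
  Pd branch = 1.77·Pd^0.52·e^(0.02·RH+f) = 3.967 μm/a
  Sd branch = 0.102·Sd^0.62·e^(0.033·RH+0.04·T) = 27.54 μm/a
  sum: 3.967 + 27.54 → r_corr = 31.5 μm/a
31.5 μm/a falls in (25, 50] for carbon steel → category C3

C3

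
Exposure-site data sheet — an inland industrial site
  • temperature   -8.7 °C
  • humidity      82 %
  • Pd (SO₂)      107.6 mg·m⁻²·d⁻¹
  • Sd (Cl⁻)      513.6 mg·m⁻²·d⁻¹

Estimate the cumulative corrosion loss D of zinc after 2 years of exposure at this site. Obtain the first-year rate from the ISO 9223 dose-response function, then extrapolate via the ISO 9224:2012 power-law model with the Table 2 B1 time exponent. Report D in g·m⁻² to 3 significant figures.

zinc: temperature factor f = +0.038·(-18.7) = -0.7106
  Pd branch = 0.0129·Pd^0.44·e^(0.046·RH+f) = 2.158 μm/a
  Cl⁻ term: 0.0175·513.6^0.57·exp(0.008·82+0.085·-8.7) = 0.5647
  r_corr = 2.158 + 0.5647 = 2.723 μm/a
ISO 9224: D(t) = r_corr · t^b with b = 0.813 (zinc, B1)
  D(2) = 2.723 × 2^0.813 = 2.723 × 1.757 = 4.784 μm
  Mass loss = 4.784 μm × 7.14 g/cm³ = 34.16 g·m⁻²

D(2) = 34.2 g·m⁻²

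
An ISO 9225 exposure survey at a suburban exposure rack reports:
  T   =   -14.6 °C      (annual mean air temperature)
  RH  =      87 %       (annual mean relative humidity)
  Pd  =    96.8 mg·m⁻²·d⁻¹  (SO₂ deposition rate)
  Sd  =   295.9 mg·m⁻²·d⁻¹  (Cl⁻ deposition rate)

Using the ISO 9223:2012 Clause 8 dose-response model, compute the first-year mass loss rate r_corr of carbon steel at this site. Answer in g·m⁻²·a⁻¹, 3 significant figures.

r_corr = 290 g·m⁻²·a⁻¹

carbon steel: f(T) = +0.150·(T−10) [T≤10 °C] = -3.6900
  sulphur-dioxide contribution → 2.715 μm/a
  chloride contribution → 34.19 μm/a
  total first-year rate 36.91 μm/a
Convert to mass loss: 36.91 μm/a × 7.85 g/cm³ = 289.7 g·m⁻²·a⁻¹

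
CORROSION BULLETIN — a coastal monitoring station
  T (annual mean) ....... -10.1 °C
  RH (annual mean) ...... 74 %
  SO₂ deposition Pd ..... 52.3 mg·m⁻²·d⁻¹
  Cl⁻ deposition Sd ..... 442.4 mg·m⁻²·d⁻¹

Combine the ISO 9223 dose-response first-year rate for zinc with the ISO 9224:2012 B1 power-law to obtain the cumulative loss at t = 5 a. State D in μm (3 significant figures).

D(5) = 5.41 μm

zinc: temperature factor f = +0.038·(-20.1) = -0.7638
  SO₂ term: 0.0129·52.3^0.44·exp(0.046·74-0.7638) = 1.031
  Cl⁻ term: 0.0175·442.4^0.57·exp(0.008·74+0.085·-10.1) = 0.4319
  r_corr = 1.031 + 0.4319 = 1.463 μm/a
Power-law: D(5) = r_corr · 5^0.813
  D(5) = 1.463 × 5^0.813 = 1.463 × 3.701 = 5.414 μm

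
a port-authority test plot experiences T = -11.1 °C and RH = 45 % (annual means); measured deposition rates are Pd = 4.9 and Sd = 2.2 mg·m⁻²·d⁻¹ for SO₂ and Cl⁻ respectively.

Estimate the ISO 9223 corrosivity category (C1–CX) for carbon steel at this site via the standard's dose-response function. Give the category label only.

carbon steel: temperature factor f = +0.150·(-21.1) = -3.1650
  sulphur-dioxide contribution → 0.42 μm/a
  chloride contribution → 0.471 μm/a
  total first-year rate 0.8909 μm/a
Category bounds: 0…1.3 μm/a bracket r_corr ⇒ C1

C1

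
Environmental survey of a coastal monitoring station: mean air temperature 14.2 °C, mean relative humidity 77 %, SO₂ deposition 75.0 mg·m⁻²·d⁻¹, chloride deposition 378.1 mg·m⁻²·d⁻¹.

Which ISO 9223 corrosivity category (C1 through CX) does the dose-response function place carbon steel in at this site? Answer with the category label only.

C5

carbon steel: temperature factor f = -0.054·(4.2) = -0.2268
  Pd branch = 1.77·Pd^0.52·e^(0.02·RH+f) = 62.13 μm/a
  Sd branch = 0.102·Sd^0.62·e^(0.033·RH+0.04·T) = 90.56 μm/a
  sum: 62.13 + 90.56 → r_corr = 152.7 μm/a
Category bounds: 80…200 μm/a bracket r_corr ⇒ C5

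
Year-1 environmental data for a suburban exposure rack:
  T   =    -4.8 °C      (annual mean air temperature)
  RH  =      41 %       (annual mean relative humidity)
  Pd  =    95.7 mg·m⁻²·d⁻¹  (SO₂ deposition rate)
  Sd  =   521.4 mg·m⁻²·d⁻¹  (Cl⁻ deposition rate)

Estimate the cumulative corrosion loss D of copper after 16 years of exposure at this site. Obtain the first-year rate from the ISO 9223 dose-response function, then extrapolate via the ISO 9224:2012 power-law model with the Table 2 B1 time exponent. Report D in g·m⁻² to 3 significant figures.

copper: f(T) = +0.126·(T−10) [T≤10 °C] = -1.8648
  Pd branch = 0.0053·Pd^0.26·e^(0.059·RH+f) = 0.0302 μm/a
  Cl⁻ term: 0.01025·521.4^0.27·exp(0.036·41+0.049·-4.8) = 0.192
  r_corr = 0.0302 + 0.192 = 0.2222 μm/a
ISO 9224: D(t) = r_corr · t^b with b = 0.667 (copper, B1)
  D(16) = 0.2222 × 16^0.667 = 0.2222 × 6.355 = 1.412 μm
  Mass loss = 1.412 μm × 8.96 g/cm³ = 12.65 g·m⁻²

D(16) = 12.7 g·m⁻²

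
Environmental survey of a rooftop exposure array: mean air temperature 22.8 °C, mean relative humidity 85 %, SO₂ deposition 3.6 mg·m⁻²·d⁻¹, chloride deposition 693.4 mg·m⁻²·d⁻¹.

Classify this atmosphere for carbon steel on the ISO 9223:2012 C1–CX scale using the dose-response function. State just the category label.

CX

carbon steel: temperature factor f = -0.054·(12.8) = -0.6912
  SO₂ term: 1.77·3.6^0.52·exp(0.02·85-0.6912) = 9.449
  Cl⁻ term: 0.102·693.4^0.62·exp(0.033·85+0.04·22.8) = 242.3
  r_corr = 9.449 + 242.3 = 251.7 μm/a
252 μm/a falls in (200, 700] for carbon steel → category CX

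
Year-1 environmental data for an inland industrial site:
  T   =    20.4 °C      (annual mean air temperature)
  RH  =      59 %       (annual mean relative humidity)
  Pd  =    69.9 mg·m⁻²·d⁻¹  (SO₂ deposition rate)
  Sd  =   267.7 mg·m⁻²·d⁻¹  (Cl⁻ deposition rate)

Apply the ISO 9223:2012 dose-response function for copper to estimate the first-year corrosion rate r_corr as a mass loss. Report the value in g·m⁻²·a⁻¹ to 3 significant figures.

copper: temperature factor f = -0.080·(10.4) = -0.8320
  Pd branch = 0.0053·Pd^0.26·e^(0.059·RH+f) = 0.2261 μm/a
  Sd branch = 0.01025·Sd^0.27·e^(0.036·RH+0.049·T) = 1.054 μm/a
  r_corr = 0.2261 + 1.054 = 1.28 μm/a
Convert to mass loss: 1.28 μm/a × 8.96 g/cm³ = 11.47 g·m⁻²·a⁻¹

r_corr = 11.5 g·m⁻²·a⁻¹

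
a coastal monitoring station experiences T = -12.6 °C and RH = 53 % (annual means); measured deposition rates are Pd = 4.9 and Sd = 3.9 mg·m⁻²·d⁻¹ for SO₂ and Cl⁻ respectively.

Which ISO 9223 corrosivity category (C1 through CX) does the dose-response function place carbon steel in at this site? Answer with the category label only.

carbon steel: temperature factor f = +0.150·(-22.6) = -3.3900
  Pd branch = 1.77·Pd^0.52·e^(0.02·RH+f) = 0.3935 μm/a
  Cl⁻ term: 0.102·3.9^0.62·exp(0.033·53+0.04·-12.6) = 0.8237
  r_corr = 0.3935 + 0.8237 = 1.217 μm/a
Category bounds: 0…1.3 μm/a bracket r_corr ⇒ C1

C1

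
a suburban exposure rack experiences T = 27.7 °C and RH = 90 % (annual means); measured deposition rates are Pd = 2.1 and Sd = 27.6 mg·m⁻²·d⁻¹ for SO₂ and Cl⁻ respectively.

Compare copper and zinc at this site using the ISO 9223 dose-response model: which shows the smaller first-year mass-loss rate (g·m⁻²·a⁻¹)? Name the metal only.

zinc

copper: f(T) = -0.080·(T−10) [T>10 °C] = -1.4160
  sulphur-dioxide contribution → 0.3156 μm/a
  chloride contribution → 2.491 μm/a
  ⇒ r_corr(copper) = 2.807 μm/a
  mass loss = 2.807 μm/a × 8.96 g/cm³ = 25.15 g·m⁻²·a⁻¹
zinc: temperature factor f = -0.071·(17.7) = -1.2567
  sulphur-dioxide contribution → 0.3196 μm/a
  chloride contribution → 2.51 μm/a
  ⇒ r_corr(zinc) = 2.829 μm/a
  mass loss = 2.829 μm/a × 7.14 g/cm³ = 20.2 g·m⁻²·a⁻¹
Ordering by g·m⁻²·a⁻¹: copper (25.1) > zinc (20.2)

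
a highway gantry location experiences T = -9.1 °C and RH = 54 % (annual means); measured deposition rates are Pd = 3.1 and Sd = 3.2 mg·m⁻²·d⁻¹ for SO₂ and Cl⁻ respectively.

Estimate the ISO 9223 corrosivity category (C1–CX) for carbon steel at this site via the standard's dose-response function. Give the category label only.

carbon steel: T≤10 °C ⇒ hinge +0.150·(-9.1−10) = -2.8650
  Pd branch = 1.77·Pd^0.52·e^(0.02·RH+f) = 0.5349 μm/a
  Sd branch = 0.102·Sd^0.62·e^(0.033·RH+0.04·T) = 0.8662 μm/a
  sum: 0.5349 + 0.8662 → r_corr = 1.401 μm/a
Category bounds: 1.3…25 μm/a bracket r_corr ⇒ C2

C2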